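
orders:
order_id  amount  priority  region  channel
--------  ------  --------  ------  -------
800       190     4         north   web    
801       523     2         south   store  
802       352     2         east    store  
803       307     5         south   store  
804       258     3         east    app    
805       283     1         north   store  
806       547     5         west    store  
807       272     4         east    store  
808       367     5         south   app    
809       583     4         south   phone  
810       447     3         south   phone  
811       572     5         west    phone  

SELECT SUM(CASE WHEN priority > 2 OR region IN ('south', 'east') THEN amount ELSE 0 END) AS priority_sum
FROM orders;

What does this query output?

order_id=800: ✓ → 190
order_id=801: ✓ → 523
order_id=802: ✓ → 352
order_id=803: ✓ → 307
order_id=804: ✓ → 258
order_id=805: ✗
order_id=806: ✓ → 547
order_id=807: ✓ → 272
order_id=808: ✓ → 367
order_id=809: ✓ → 583
order_id=810: ✓ → 447
order_id=811: ✓ → 572
priority_sum = 190 + 523 + 352 + 307 + 258 + 547 + 272 + 367 + 583 + 447 + 572 = 4418

4418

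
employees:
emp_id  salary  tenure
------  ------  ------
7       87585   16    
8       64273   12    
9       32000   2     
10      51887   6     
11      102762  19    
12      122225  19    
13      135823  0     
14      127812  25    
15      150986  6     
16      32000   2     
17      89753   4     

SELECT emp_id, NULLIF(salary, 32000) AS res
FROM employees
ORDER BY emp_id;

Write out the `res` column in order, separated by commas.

emp_id=7: salary=87585 vs 32000: differ → 87585
emp_id=8: salary=64273 vs 32000: differ → 64273
emp_id=9: salary=32000 vs 32000: equal → NULL
emp_id=10: salary=51887 vs 32000: differ → 51887
emp_id=11: salary=102762 vs 32000: differ → 102762
emp_id=12: salary=122225 vs 32000: differ → 122225
emp_id=13: salary=135823 vs 32000: differ → 135823
emp_id=14: salary=127812 vs 32000: differ → 127812
emp_id=15: salary=150986 vs 32000: differ → 150986
emp_id=16: salary=32000 vs 32000: equal → NULL
emp_id=17: salary=89753 vs 32000: differ → 89753

87585, 64273, NULL, 51887, 102762, 122225, 135823, 127812, 150986, NULL, 89753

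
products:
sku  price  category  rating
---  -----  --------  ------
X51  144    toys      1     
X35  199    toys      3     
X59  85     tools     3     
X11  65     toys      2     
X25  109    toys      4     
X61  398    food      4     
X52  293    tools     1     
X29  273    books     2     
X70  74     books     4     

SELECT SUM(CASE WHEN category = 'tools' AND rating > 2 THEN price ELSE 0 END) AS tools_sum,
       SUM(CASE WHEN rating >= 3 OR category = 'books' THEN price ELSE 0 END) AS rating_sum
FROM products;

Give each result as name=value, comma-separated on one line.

[tools_sum: category = 'tools' AND rating > 2]
sku=X51: ✗
sku=X35: ✗
sku=X59: ✓ → 85
sku=X11: ✗
sku=X25: ✗
sku=X61: ✗
sku=X52: ✗
sku=X29: ✗
sku=X70: ✗
tools_sum = 85
—
[rating_sum: rating >= 3 OR category = 'books']
sku=X51: ✗
sku=X35: ✓ → 199
sku=X59: ✓ → 85
sku=X11: ✗
sku=X25: ✓ → 109
sku=X61: ✓ → 398
sku=X52: ✗
sku=X29: ✓ → 273
sku=X70: ✓ → 74
rating_sum = 199 + 85 + 109 + 398 + 273 + 74 = 1138

tools_sum=85, rating_sum=1138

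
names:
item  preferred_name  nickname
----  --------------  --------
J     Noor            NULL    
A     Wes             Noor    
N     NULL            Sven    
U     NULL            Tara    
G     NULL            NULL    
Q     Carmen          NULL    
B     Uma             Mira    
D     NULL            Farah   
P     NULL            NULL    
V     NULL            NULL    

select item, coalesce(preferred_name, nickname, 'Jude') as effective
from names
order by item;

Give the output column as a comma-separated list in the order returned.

item=A: preferred_name=Wes → Wes
item=B: preferred_name=Uma → Uma
item=D: preferred_name=NULL, nickname=Farah → Farah
item=G: preferred_name=NULL, nickname=NULL, → literal Jude → Jude
item=J: preferred_name=Noor → Noor
item=N: preferred_name=NULL, nickname=Sven → Sven
item=P: preferred_name=NULL, nickname=NULL, → literal Jude → Jude
item=Q: preferred_name=Carmen → Carmen
item=U: preferred_name=NULL, nickname=Tara → Tara
item=V: preferred_name=NULL, nickname=NULL, → literal Jude → Jude

Wes, Uma, Farah, Jude, Noor, Sven, Jude, Carmen, Tara, Jude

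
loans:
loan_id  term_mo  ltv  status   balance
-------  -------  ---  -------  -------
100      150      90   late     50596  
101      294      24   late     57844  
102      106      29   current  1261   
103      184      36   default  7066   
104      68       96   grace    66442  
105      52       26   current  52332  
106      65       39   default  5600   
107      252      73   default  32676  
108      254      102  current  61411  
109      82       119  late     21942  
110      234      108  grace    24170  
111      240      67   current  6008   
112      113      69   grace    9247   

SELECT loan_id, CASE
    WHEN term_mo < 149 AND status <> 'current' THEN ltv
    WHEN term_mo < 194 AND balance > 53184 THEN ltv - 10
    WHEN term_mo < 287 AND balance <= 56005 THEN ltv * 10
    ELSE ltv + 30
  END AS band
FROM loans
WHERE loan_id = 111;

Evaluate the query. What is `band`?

670

loan_id = 111: term_mo=240, ltv=67, status=current, balance=6008.
term_mo < 149 AND status <> 'current' → false
term_mo < 194 AND balance > 53184 → false
term_mo < 287 AND balance <= 56005 → true → 670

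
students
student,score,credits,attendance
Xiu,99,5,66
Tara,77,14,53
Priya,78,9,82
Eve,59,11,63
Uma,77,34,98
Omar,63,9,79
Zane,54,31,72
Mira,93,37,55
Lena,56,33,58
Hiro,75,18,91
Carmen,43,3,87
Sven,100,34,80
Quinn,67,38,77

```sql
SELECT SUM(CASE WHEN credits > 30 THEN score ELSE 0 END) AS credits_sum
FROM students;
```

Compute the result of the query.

student=Xiu: ✗
student=Tara: ✗
student=Priya: ✗
student=Eve: ✗
student=Uma: ✓ → 77
student=Omar: ✗
student=Zane: ✓ → 54
student=Mira: ✓ → 93
student=Lena: ✓ → 56
student=Hiro: ✗
student=Carmen: ✗
student=Sven: ✓ → 100
student=Quinn: ✓ → 67
credits_sum = 77 + 54 + 93 + 56 + 100 + 67 = 447

447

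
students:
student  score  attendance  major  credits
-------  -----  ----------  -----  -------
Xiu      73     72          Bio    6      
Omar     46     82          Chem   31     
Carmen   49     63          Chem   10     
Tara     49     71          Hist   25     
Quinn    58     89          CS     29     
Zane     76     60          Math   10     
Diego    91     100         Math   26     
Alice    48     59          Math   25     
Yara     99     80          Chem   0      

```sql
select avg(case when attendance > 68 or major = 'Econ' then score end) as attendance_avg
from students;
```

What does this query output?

student=Xiu: ✓ → 73
student=Omar: ✓ → 46
student=Carmen: ✗
student=Tara: ✓ → 49
student=Quinn: ✓ → 58
student=Zane: ✗
student=Diego: ✓ → 91
student=Alice: ✗
student=Yara: ✓ → 99
attendance_avg = (73 + 46 + 49 + 58 + 91 + 99) / 6 = 69.3333333333

69.3333333333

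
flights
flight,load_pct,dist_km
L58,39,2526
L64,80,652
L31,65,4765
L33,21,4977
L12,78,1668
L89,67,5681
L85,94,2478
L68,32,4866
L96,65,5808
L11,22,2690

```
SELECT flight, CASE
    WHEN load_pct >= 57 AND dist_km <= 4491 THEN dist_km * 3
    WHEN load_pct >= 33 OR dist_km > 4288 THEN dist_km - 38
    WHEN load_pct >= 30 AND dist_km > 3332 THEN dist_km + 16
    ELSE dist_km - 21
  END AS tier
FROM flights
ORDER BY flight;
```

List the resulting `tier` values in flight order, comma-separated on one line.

flight=L11: ELSE → 2669
flight=L12: load_pct >= 57 AND dist_km <= 4491 → 5004
flight=L31: load_pct >= 33 OR dist_km > 4288 → 4727
flight=L33: load_pct >= 33 OR dist_km > 4288 → 4939
flight=L58: load_pct >= 33 OR dist_km > 4288 → 2488
flight=L64: load_pct >= 57 AND dist_km <= 4491 → 1956
flight=L68: load_pct >= 33 OR dist_km > 4288 → 4828
flight=L85: load_pct >= 57 AND dist_km <= 4491 → 7434
flight=L89: load_pct >= 33 OR dist_km > 4288 → 5643
flight=L96: load_pct >= 33 OR dist_km > 4288 → 5770

2669, 5004, 4727, 4939, 2488, 1956, 4828, 7434, 5643, 5770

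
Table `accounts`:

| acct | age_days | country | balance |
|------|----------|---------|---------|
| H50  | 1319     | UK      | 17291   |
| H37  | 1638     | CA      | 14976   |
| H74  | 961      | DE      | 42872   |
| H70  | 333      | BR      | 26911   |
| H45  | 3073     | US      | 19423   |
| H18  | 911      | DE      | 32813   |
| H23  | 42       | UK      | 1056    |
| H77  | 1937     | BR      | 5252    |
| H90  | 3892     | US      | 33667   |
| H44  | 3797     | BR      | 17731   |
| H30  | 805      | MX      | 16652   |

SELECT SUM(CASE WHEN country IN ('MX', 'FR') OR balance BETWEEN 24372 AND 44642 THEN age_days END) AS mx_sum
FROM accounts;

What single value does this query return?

acct=H50: ✗
acct=H37: ✗
acct=H74: ✓ → 961
acct=H70: ✓ → 333
acct=H45: ✗
acct=H18: ✓ → 911
acct=H23: ✗
acct=H77: ✗
acct=H90: ✓ → 3892
acct=H44: ✗
acct=H30: ✓ → 805
mx_sum = 961 + 333 + 911 + 3892 + 805 = 6902

6902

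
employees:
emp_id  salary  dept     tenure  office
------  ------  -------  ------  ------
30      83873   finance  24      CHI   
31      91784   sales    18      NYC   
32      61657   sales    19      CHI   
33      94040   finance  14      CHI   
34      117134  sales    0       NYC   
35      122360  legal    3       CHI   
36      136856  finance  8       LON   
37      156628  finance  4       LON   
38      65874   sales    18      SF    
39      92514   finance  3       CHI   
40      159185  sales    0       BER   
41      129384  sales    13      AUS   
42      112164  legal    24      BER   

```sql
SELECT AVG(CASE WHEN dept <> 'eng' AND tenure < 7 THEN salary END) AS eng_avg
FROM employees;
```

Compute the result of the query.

129564.2

emp_id=30: ✗
emp_id=31: ✗
emp_id=32: ✗
emp_id=33: ✗
emp_id=34: ✓ → 117134
emp_id=35: ✓ → 122360
emp_id=36: ✗
emp_id=37: ✓ → 156628
emp_id=38: ✗
emp_id=39: ✓ → 92514
emp_id=40: ✓ → 159185
emp_id=41: ✗
emp_id=42: ✗
eng_avg = (117134 + 122360 + 156628 + 92514 + 159185) / 5 = 129564.2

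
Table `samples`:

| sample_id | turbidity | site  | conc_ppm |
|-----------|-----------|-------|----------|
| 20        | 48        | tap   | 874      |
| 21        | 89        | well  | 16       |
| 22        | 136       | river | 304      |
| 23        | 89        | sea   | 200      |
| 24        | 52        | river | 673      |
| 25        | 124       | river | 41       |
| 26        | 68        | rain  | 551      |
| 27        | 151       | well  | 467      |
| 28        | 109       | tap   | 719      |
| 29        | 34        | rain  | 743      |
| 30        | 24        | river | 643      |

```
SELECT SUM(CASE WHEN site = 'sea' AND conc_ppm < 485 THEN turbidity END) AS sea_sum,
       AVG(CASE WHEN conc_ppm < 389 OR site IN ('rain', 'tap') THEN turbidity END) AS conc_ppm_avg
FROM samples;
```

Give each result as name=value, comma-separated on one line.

[sea_sum: site = 'sea' AND conc_ppm < 485]
sample_id=20: ✗
sample_id=21: ✗
sample_id=22: ✗
sample_id=23: ✓ → 89
sample_id=24: ✗
sample_id=25: ✗
sample_id=26: ✗
sample_id=27: ✗
sample_id=28: ✗
sample_id=29: ✗
sample_id=30: ✗
sea_sum = 89
—
[conc_ppm_avg: conc_ppm < 389 OR site IN ('rain', 'tap')]
sample_id=20: ✓ → 48
sample_id=21: ✓ → 89
sample_id=22: ✓ → 136
sample_id=23: ✓ → 89
sample_id=24: ✗
sample_id=25: ✓ → 124
sample_id=26: ✓ → 68
sample_id=27: ✗
sample_id=28: ✓ → 109
sample_id=29: ✓ → 34
sample_id=30: ✗
conc_ppm_avg = (48 + 89 + 136 + 89 + 124 + 68 + 109 + 34) / 8 = 87.125

sea_sum=89, conc_ppm_avg=87.125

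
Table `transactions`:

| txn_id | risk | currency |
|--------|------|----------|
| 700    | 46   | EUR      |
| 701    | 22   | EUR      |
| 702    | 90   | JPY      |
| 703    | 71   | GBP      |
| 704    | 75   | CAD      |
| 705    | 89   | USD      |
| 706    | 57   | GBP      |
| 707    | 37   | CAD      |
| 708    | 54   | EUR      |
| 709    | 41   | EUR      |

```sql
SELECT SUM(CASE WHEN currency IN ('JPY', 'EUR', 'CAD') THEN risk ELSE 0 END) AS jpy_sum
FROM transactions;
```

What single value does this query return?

365

txn_id=700: ✓ → 46
txn_id=701: ✓ → 22
txn_id=702: ✓ → 90
txn_id=703: ✗
txn_id=704: ✓ → 75
txn_id=705: ✗
txn_id=706: ✗
txn_id=707: ✓ → 37
txn_id=708: ✓ → 54
txn_id=709: ✓ → 41
jpy_sum = 46 + 22 + 90 + 75 + 37 + 54 + 41 = 365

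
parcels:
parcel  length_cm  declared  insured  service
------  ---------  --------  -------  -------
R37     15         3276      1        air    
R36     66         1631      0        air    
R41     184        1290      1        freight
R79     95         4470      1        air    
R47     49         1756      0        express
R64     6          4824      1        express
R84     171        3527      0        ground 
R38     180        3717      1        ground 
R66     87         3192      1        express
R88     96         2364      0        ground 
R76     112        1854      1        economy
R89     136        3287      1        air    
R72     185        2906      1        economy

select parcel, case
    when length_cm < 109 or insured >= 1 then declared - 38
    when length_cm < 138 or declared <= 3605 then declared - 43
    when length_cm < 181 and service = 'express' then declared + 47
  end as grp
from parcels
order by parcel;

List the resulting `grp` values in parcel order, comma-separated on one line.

parcel=R36: length_cm < 109 or insured >= 1 → 1593
parcel=R37: length_cm < 109 or insured >= 1 → 3238
parcel=R38: length_cm < 109 or insured >= 1 → 3679
parcel=R41: length_cm < 109 or insured >= 1 → 1252
parcel=R47: length_cm < 109 or insured >= 1 → 1718
parcel=R64: length_cm < 109 or insured >= 1 → 4786
parcel=R66: length_cm < 109 or insured >= 1 → 3154
parcel=R72: length_cm < 109 or insured >= 1 → 2868
parcel=R76: length_cm < 109 or insured >= 1 → 1816
parcel=R79: length_cm < 109 or insured >= 1 → 4432
parcel=R84: length_cm < 138 or declared <= 3605 → 3484
parcel=R88: length_cm < 109 or insured >= 1 → 2326
parcel=R89: length_cm < 109 or insured >= 1 → 3249

1593, 3238, 3679, 1252, 1718, 4786, 3154, 2868, 1816, 4432, 3484, 2326, 3249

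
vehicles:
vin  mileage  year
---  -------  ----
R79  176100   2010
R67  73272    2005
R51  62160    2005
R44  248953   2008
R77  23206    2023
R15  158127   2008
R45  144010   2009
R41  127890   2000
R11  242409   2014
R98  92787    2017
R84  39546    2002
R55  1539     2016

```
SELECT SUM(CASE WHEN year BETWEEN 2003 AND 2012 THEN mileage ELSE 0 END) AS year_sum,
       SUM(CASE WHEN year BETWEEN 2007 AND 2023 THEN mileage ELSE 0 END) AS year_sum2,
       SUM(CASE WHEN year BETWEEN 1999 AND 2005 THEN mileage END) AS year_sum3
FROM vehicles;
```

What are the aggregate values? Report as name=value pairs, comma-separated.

year_sum=862622, year_sum2=1087131, year_sum3=302868

[year_sum: year BETWEEN 2003 AND 2012]
vin=R79: ✓ → 176100
vin=R67: ✓ → 73272
vin=R51: ✓ → 62160
vin=R44: ✓ → 248953
vin=R77: ✗
vin=R15: ✓ → 158127
vin=R45: ✓ → 144010
vin=R41: ✗
vin=R11: ✗
vin=R98: ✗
vin=R84: ✗
vin=R55: ✗
year_sum = 176100 + 73272 + 62160 + 248953 + 158127 + 144010 = 862622
—
[year_sum2: year BETWEEN 2007 AND 2023]
vin=R79: ✓ → 176100
vin=R67: ✗
vin=R51: ✗
vin=R44: ✓ → 248953
vin=R77: ✓ → 23206
vin=R15: ✓ → 158127
vin=R45: ✓ → 144010
vin=R41: ✗
vin=R11: ✓ → 242409
vin=R98: ✓ → 92787
vin=R84: ✗
vin=R55: ✓ → 1539
year_sum2 = 176100 + 248953 + 23206 + 158127 + 144010 + 242409 + 92787 + 1539 = 1087131
—
[year_sum3: year BETWEEN 1999 AND 2005]
vin=R79: ✗
vin=R67: ✓ → 73272
vin=R51: ✓ → 62160
vin=R44: ✗
vin=R77: ✗
vin=R15: ✗
vin=R45: ✗
vin=R41: ✓ → 127890
vin=R11: ✗
vin=R98: ✗
vin=R84: ✓ → 39546
vin=R55: ✗
year_sum3 = 73272 + 62160 + 127890 + 39546 = 302868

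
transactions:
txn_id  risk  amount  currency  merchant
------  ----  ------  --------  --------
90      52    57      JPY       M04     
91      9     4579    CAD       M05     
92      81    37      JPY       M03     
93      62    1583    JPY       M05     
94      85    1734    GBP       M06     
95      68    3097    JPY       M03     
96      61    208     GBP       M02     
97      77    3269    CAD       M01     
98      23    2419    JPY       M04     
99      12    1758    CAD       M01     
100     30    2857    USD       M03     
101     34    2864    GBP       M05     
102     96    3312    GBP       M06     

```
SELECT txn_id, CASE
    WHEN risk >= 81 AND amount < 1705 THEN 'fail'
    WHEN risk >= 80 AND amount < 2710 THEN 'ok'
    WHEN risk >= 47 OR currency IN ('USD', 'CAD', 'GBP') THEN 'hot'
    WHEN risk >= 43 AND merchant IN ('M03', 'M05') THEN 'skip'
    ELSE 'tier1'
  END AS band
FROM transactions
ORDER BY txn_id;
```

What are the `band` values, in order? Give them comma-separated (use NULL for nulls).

hot, hot, fail, hot, ok, hot, hot, hot, tier1, hot, hot, hot, hot

txn_id=90: risk >= 47 OR currency IN ('USD', 'CAD', 'GBP') → hot
txn_id=91: risk >= 47 OR currency IN ('USD', 'CAD', 'GBP') → hot
txn_id=92: risk >= 81 AND amount < 1705 → fail
txn_id=93: risk >= 47 OR currency IN ('USD', 'CAD', 'GBP') → hot
txn_id=94: risk >= 80 AND amount < 2710 → ok
txn_id=95: risk >= 47 OR currency IN ('USD', 'CAD', 'GBP') → hot
txn_id=96: risk >= 47 OR currency IN ('USD', 'CAD', 'GBP') → hot
txn_id=97: risk >= 47 OR currency IN ('USD', 'CAD', 'GBP') → hot
txn_id=98: ELSE → tier1
txn_id=99: risk >= 47 OR currency IN ('USD', 'CAD', 'GBP') → hot
txn_id=100: risk >= 47 OR currency IN ('USD', 'CAD', 'GBP') → hot
txn_id=101: risk >= 47 OR currency IN ('USD', 'CAD', 'GBP') → hot
txn_id=102: risk >= 47 OR currency IN ('USD', 'CAD', 'GBP') → hot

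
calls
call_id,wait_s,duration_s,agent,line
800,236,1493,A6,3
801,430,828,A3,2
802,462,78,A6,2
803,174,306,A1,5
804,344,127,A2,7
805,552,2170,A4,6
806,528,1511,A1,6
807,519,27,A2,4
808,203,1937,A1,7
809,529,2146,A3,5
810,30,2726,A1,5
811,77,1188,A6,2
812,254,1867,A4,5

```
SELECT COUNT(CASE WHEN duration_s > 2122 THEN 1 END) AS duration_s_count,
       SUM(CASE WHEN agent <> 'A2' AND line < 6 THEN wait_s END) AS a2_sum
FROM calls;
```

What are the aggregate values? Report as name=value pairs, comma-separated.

duration_s_count=3, a2_sum=2192

[duration_s_count: duration_s > 2122]
call_id=800: ✗
call_id=801: ✗
call_id=802: ✗
call_id=803: ✗
call_id=804: ✗
call_id=805: ✓ → 1
call_id=806: ✗
call_id=807: ✗
call_id=808: ✗
call_id=809: ✓ → 1
call_id=810: ✓ → 1
call_id=811: ✗
call_id=812: ✗
duration_s_count = COUNT(1, 1, 1) = 3
—
[a2_sum: agent <> 'A2' AND line < 6]
call_id=800: ✓ → 236
call_id=801: ✓ → 430
call_id=802: ✓ → 462
call_id=803: ✓ → 174
call_id=804: ✗
call_id=805: ✗
call_id=806: ✗
call_id=807: ✗
call_id=808: ✗
call_id=809: ✓ → 529
call_id=810: ✓ → 30
call_id=811: ✓ → 77
call_id=812: ✓ → 254
a2_sum = 236 + 430 + 462 + 174 + 529 + 30 + 77 + 254 = 2192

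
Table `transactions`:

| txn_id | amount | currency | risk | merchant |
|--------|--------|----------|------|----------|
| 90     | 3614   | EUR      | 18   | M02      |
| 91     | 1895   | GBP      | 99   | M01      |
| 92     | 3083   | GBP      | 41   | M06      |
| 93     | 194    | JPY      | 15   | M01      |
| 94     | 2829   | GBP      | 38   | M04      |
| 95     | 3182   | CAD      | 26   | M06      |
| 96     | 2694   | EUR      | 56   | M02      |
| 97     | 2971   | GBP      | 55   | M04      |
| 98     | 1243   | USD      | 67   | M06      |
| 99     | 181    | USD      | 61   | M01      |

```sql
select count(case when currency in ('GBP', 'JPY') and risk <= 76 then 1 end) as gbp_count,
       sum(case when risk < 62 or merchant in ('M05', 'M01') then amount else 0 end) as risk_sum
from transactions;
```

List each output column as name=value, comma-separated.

gbp_count=4, risk_sum=20643

[gbp_count: currency in ('GBP', 'JPY') and risk <= 76]
txn_id=90: ✗
txn_id=91: ✗
txn_id=92: ✓ → 1
txn_id=93: ✓ → 1
txn_id=94: ✓ → 1
txn_id=95: ✗
txn_id=96: ✗
txn_id=97: ✓ → 1
txn_id=98: ✗
txn_id=99: ✗
gbp_count = COUNT(1, 1, 1, 1) = 4
—
[risk_sum: risk < 62 or merchant in ('M05', 'M01')]
txn_id=90: ✓ → 3614
txn_id=91: ✓ → 1895
txn_id=92: ✓ → 3083
txn_id=93: ✓ → 194
txn_id=94: ✓ → 2829
txn_id=95: ✓ → 3182
txn_id=96: ✓ → 2694
txn_id=97: ✓ → 2971
txn_id=98: ✗
txn_id=99: ✓ → 181
risk_sum = 3614 + 1895 + 3083 + 194 + 2829 + 3182 + 2694 + 2971 + 181 = 20643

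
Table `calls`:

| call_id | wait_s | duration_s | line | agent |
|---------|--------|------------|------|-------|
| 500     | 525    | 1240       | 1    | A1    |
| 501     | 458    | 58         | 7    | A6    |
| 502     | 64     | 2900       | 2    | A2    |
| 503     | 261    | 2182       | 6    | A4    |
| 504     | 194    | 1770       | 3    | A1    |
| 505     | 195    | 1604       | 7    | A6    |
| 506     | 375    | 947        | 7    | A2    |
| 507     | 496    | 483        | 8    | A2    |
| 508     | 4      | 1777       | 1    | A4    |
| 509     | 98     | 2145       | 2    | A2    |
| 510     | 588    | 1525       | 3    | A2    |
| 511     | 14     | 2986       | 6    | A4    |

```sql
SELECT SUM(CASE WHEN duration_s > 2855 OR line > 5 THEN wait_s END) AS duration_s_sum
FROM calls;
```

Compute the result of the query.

call_id=500: ✗
call_id=501: ✓ → 458
call_id=502: ✓ → 64
call_id=503: ✓ → 261
call_id=504: ✗
call_id=505: ✓ → 195
call_id=506: ✓ → 375
call_id=507: ✓ → 496
call_id=508: ✗
call_id=509: ✗
call_id=510: ✗
call_id=511: ✓ → 14
duration_s_sum = 458 + 64 + 261 + 195 + 375 + 496 + 14 = 1863

1863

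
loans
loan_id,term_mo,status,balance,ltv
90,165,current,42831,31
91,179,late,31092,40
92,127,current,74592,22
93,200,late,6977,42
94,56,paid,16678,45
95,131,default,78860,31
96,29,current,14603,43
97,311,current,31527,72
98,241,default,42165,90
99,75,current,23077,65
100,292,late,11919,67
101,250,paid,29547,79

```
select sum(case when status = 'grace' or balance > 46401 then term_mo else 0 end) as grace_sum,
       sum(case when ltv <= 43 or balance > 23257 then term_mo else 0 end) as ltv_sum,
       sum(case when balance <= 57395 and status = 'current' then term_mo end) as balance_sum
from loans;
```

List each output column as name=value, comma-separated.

[grace_sum: status = 'grace' or balance > 46401]
loan_id=90: ✗
loan_id=91: ✗
loan_id=92: ✓ → 127
loan_id=93: ✗
loan_id=94: ✗
loan_id=95: ✓ → 131
loan_id=96: ✗
loan_id=97: ✗
loan_id=98: ✗
loan_id=99: ✗
loan_id=100: ✗
loan_id=101: ✗
grace_sum = 127 + 131 = 258
—
[ltv_sum: ltv <= 43 or balance > 23257]
loan_id=90: ✓ → 165
loan_id=91: ✓ → 179
loan_id=92: ✓ → 127
loan_id=93: ✓ → 200
loan_id=94: ✗
loan_id=95: ✓ → 131
loan_id=96: ✓ → 29
loan_id=97: ✓ → 311
loan_id=98: ✓ → 241
loan_id=99: ✗
loan_id=100: ✗
loan_id=101: ✓ → 250
ltv_sum = 165 + 179 + 127 + 200 + 131 + 29 + 311 + 241 + 250 = 1633
—
[balance_sum: balance <= 57395 and status = 'current']
loan_id=90: ✓ → 165
loan_id=91: ✗
loan_id=92: ✗
loan_id=93: ✗
loan_id=94: ✗
loan_id=95: ✗
loan_id=96: ✓ → 29
loan_id=97: ✓ → 311
loan_id=98: ✗
loan_id=99: ✓ → 75
loan_id=100: ✗
loan_id=101: ✗
balance_sum = 165 + 29 + 311 + 75 = 580

grace_sum=258, ltv_sum=1633, balance_sum=580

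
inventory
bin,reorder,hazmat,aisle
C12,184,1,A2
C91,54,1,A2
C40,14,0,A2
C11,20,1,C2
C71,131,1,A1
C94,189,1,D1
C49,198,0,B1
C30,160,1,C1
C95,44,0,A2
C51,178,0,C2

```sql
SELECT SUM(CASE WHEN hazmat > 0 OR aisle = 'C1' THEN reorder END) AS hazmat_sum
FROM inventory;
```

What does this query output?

bin=C12: ✓ → 184
bin=C91: ✓ → 54
bin=C40: ✗
bin=C11: ✓ → 20
bin=C71: ✓ → 131
bin=C94: ✓ → 189
bin=C49: ✗
bin=C30: ✓ → 160
bin=C95: ✗
bin=C51: ✗
hazmat_sum = 184 + 54 + 20 + 131 + 189 + 160 = 738

738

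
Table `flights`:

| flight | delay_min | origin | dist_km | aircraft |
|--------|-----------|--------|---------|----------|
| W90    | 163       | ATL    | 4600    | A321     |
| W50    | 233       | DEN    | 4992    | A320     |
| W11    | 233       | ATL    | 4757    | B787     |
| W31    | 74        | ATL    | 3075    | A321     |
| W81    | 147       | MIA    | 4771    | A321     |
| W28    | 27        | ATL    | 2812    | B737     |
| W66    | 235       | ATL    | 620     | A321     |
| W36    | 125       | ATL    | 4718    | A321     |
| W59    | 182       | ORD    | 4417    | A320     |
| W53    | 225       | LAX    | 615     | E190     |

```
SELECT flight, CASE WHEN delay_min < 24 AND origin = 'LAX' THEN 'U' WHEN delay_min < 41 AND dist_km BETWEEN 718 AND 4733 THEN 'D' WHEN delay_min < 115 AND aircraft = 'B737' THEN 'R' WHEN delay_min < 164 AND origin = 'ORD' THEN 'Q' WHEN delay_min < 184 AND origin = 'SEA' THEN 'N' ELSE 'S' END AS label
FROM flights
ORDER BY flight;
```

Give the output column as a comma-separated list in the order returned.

flight=W11: ELSE → S
flight=W28: delay_min < 41 AND dist_km BETWEEN 718 AND 4733 → D
flight=W31: ELSE → S
flight=W36: ELSE → S
flight=W50: ELSE → S
flight=W53: ELSE → S
flight=W59: ELSE → S
flight=W66: ELSE → S
flight=W81: ELSE → S
flight=W90: ELSE → S

S, D, S, S, S, S, S, S, S, S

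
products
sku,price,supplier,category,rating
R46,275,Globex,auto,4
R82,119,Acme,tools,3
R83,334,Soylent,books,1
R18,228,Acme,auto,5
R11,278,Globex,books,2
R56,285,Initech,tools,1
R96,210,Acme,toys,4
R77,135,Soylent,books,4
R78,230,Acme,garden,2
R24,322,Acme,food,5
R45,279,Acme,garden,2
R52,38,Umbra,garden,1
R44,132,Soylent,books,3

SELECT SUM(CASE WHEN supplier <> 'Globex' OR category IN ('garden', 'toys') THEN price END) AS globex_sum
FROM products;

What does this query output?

sku=R46: ✗
sku=R82: ✓ → 119
sku=R83: ✓ → 334
sku=R18: ✓ → 228
sku=R11: ✗
sku=R56: ✓ → 285
sku=R96: ✓ → 210
sku=R77: ✓ → 135
sku=R78: ✓ → 230
sku=R24: ✓ → 322
sku=R45: ✓ → 279
sku=R52: ✓ → 38
sku=R44: ✓ → 132
globex_sum = 119 + 334 + 228 + 285 + 210 + 135 + 230 + 322 + 279 + 38 + 132 = 2312

2312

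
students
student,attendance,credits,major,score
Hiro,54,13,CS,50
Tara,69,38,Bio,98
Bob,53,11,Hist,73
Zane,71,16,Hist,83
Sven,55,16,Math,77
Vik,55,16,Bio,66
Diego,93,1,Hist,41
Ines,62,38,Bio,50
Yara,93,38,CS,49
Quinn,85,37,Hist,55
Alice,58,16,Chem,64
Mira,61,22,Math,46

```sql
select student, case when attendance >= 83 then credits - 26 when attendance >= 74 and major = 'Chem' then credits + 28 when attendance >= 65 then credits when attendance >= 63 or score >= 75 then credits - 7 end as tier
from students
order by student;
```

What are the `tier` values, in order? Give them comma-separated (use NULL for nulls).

NULL, NULL, -25, NULL, NULL, NULL, 11, 9, 38, NULL, 12, 16

student=Alice: (no match → NULL) → NULL
student=Bob: (no match → NULL) → NULL
student=Diego: attendance >= 83 → -25
student=Hiro: (no match → NULL) → NULL
student=Ines: (no match → NULL) → NULL
student=Mira: (no match → NULL) → NULL
student=Quinn: attendance >= 83 → 11
student=Sven: attendance >= 63 or score >= 75 → 9
student=Tara: attendance >= 65 → 38
student=Vik: (no match → NULL) → NULL
student=Yara: attendance >= 83 → 12
student=Zane: attendance >= 65 → 16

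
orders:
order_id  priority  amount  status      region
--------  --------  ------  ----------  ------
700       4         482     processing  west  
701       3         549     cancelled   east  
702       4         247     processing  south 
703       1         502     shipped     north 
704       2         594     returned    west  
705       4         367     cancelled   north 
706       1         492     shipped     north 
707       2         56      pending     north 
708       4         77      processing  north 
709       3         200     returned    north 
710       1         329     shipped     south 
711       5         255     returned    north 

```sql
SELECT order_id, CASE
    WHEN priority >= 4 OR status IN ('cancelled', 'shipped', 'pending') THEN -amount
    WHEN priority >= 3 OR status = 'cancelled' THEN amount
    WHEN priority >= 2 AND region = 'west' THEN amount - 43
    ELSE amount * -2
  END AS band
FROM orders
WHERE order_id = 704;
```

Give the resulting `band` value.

order_id = 704: priority=2, amount=594, status=returned, region=west.
priority >= 4 OR status IN ('cancelled', 'shipped', 'pending') → false
priority >= 3 OR status = 'cancelled' → false
priority >= 2 AND region = 'west' → true → 551

551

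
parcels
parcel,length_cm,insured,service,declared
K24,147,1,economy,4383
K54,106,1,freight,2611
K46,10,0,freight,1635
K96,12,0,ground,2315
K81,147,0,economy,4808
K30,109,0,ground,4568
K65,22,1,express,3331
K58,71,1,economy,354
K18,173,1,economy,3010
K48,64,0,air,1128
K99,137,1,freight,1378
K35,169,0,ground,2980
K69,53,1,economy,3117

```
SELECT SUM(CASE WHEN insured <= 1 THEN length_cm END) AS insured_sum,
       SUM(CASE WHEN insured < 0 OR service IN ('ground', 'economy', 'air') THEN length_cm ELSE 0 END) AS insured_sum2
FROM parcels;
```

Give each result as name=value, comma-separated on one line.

insured_sum=1220, insured_sum2=945

[insured_sum: insured <= 1]
parcel=K24: ✓ → 147
parcel=K54: ✓ → 106
parcel=K46: ✓ → 10
parcel=K96: ✓ → 12
parcel=K81: ✓ → 147
parcel=K30: ✓ → 109
parcel=K65: ✓ → 22
parcel=K58: ✓ → 71
parcel=K18: ✓ → 173
parcel=K48: ✓ → 64
parcel=K99: ✓ → 137
parcel=K35: ✓ → 169
parcel=K69: ✓ → 53
insured_sum = 147 + 106 + 10 + 12 + 147 + 109 + 22 + 71 + 173 + 64 + 137 + 169 + 53 = 1220
—
[insured_sum2: insured < 0 OR service IN ('ground', 'economy', 'air')]
parcel=K24: ✓ → 147
parcel=K54: ✗
parcel=K46: ✗
parcel=K96: ✓ → 12
parcel=K81: ✓ → 147
parcel=K30: ✓ → 109
parcel=K65: ✗
parcel=K58: ✓ → 71
parcel=K18: ✓ → 173
parcel=K48: ✓ → 64
parcel=K99: ✗
parcel=K35: ✓ → 169
parcel=K69: ✓ → 53
insured_sum2 = 147 + 12 + 147 + 109 + 71 + 173 + 64 + 169 + 53 = 945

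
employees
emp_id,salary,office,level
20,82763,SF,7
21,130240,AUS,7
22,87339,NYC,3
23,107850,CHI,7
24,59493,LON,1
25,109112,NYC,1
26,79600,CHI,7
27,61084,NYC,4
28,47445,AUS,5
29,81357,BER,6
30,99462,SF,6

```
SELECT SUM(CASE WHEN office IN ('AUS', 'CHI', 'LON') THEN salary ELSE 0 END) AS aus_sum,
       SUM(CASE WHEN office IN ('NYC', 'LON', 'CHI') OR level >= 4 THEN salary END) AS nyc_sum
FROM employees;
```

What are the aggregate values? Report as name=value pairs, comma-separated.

aus_sum=424628, nyc_sum=945745

[aus_sum: office IN ('AUS', 'CHI', 'LON')]
emp_id=20: ✗
emp_id=21: ✓ → 130240
emp_id=22: ✗
emp_id=23: ✓ → 107850
emp_id=24: ✓ → 59493
emp_id=25: ✗
emp_id=26: ✓ → 79600
emp_id=27: ✗
emp_id=28: ✓ → 47445
emp_id=29: ✗
emp_id=30: ✗
aus_sum = 130240 + 107850 + 59493 + 79600 + 47445 = 424628
—
[nyc_sum: office IN ('NYC', 'LON', 'CHI') OR level >= 4]
emp_id=20: ✓ → 82763
emp_id=21: ✓ → 130240
emp_id=22: ✓ → 87339
emp_id=23: ✓ → 107850
emp_id=24: ✓ → 59493
emp_id=25: ✓ → 109112
emp_id=26: ✓ → 79600
emp_id=27: ✓ → 61084
emp_id=28: ✓ → 47445
emp_id=29: ✓ → 81357
emp_id=30: ✓ → 99462
nyc_sum = 82763 + 130240 + 87339 + 107850 + 59493 + 109112 + 79600 + 61084 + 47445 + 81357 + 99462 = 945745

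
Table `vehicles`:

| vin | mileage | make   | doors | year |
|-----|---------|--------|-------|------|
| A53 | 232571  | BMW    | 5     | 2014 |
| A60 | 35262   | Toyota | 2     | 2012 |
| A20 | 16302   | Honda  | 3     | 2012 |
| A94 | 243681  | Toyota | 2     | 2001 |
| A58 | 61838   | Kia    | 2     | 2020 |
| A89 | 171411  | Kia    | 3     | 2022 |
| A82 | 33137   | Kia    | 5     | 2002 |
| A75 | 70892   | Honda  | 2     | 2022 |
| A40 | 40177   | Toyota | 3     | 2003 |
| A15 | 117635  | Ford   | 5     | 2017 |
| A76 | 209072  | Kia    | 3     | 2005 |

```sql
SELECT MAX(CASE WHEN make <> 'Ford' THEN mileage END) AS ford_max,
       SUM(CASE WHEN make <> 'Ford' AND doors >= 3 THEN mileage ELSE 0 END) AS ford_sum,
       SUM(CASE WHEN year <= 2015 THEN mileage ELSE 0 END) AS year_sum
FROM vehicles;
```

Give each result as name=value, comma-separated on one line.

ford_max=243681, ford_sum=702670, year_sum=810202

[ford_max: make <> 'Ford']
vin=A53: ✓ → 232571
vin=A60: ✓ → 35262
vin=A20: ✓ → 16302
vin=A94: ✓ → 243681
vin=A58: ✓ → 61838
vin=A89: ✓ → 171411
vin=A82: ✓ → 33137
vin=A75: ✓ → 70892
vin=A40: ✓ → 40177
vin=A15: ✗
vin=A76: ✓ → 209072
ford_max = MAX(232571, 35262, 16302, 243681, 61838, 171411, 33137, 70892, 40177, 209072) = 243681
—
[ford_sum: make <> 'Ford' AND doors >= 3]
vin=A53: ✓ → 232571
vin=A60: ✗
vin=A20: ✓ → 16302
vin=A94: ✗
vin=A58: ✗
vin=A89: ✓ → 171411
vin=A82: ✓ → 33137
vin=A75: ✗
vin=A40: ✓ → 40177
vin=A15: ✗
vin=A76: ✓ → 209072
ford_sum = 232571 + 16302 + 171411 + 33137 + 40177 + 209072 = 702670
—
[year_sum: year <= 2015]
vin=A53: ✓ → 232571
vin=A60: ✓ → 35262
vin=A20: ✓ → 16302
vin=A94: ✓ → 243681
vin=A58: ✗
vin=A89: ✗
vin=A82: ✓ → 33137
vin=A75: ✗
vin=A40: ✓ → 40177
vin=A15: ✗
vin=A76: ✓ → 209072
year_sum = 232571 + 35262 + 16302 + 243681 + 33137 + 40177 + 209072 = 810202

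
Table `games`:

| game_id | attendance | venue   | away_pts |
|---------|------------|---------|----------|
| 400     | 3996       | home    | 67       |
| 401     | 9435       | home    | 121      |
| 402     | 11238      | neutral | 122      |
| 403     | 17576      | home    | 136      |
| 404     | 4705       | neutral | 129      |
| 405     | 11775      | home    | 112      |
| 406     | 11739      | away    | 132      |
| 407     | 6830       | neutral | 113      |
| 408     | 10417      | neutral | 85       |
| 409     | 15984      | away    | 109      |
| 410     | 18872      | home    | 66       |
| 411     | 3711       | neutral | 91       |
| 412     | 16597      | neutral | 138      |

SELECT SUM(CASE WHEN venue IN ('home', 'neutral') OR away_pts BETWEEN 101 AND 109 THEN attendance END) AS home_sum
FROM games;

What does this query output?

131136

game_id=400: ✓ → 3996
game_id=401: ✓ → 9435
game_id=402: ✓ → 11238
game_id=403: ✓ → 17576
game_id=404: ✓ → 4705
game_id=405: ✓ → 11775
game_id=406: ✗
game_id=407: ✓ → 6830
game_id=408: ✓ → 10417
game_id=409: ✓ → 15984
game_id=410: ✓ → 18872
game_id=411: ✓ → 3711
game_id=412: ✓ → 16597
home_sum = 3996 + 9435 + 11238 + 17576 + 4705 + 11775 + 6830 + 10417 + 15984 + 18872 + 3711 + 16597 = 131136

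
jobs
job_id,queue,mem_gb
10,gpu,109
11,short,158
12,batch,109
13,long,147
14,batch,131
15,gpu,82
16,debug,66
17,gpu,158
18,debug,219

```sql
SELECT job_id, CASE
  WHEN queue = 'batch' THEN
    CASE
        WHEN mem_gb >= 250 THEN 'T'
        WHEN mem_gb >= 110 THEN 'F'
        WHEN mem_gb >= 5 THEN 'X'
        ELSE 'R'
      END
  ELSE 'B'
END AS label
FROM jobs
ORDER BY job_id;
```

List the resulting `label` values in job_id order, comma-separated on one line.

B, B, X, B, F, B, B, B, B

job_id=10: queue='gpu' → outer ELSE → B
job_id=11: queue='short' → outer ELSE → B
job_id=12: queue='batch' → inner[mem_gb >= 5] → X
job_id=13: queue='long' → outer ELSE → B
job_id=14: queue='batch' → inner[mem_gb >= 110] → F
job_id=15: queue='gpu' → outer ELSE → B
job_id=16: queue='debug' → outer ELSE → B
job_id=17: queue='gpu' → outer ELSE → B
job_id=18: queue='debug' → outer ELSE → B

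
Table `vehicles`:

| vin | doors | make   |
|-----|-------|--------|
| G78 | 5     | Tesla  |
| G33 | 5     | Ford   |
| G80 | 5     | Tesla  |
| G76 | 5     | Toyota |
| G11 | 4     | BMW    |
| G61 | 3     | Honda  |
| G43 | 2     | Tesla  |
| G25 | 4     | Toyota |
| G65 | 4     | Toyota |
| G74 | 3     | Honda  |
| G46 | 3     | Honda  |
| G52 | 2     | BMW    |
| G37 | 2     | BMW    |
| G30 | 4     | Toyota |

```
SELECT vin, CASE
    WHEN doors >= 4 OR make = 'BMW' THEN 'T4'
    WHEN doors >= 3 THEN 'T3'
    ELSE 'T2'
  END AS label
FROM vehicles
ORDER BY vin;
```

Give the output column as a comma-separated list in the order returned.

T4, T4, T4, T4, T4, T2, T3, T4, T3, T4, T3, T4, T4, T4

vin=G11: doors >= 4 OR make = 'BMW' → T4
vin=G25: doors >= 4 OR make = 'BMW' → T4
vin=G30: doors >= 4 OR make = 'BMW' → T4
vin=G33: doors >= 4 OR make = 'BMW' → T4
vin=G37: doors >= 4 OR make = 'BMW' → T4
vin=G43: ELSE → T2
vin=G46: doors >= 3 → T3
vin=G52: doors >= 4 OR make = 'BMW' → T4
vin=G61: doors >= 3 → T3
vin=G65: doors >= 4 OR make = 'BMW' → T4
vin=G74: doors >= 3 → T3
vin=G76: doors >= 4 OR make = 'BMW' → T4
vin=G78: doors >= 4 OR make = 'BMW' → T4
vin=G80: doors >= 4 OR make = 'BMW' → T4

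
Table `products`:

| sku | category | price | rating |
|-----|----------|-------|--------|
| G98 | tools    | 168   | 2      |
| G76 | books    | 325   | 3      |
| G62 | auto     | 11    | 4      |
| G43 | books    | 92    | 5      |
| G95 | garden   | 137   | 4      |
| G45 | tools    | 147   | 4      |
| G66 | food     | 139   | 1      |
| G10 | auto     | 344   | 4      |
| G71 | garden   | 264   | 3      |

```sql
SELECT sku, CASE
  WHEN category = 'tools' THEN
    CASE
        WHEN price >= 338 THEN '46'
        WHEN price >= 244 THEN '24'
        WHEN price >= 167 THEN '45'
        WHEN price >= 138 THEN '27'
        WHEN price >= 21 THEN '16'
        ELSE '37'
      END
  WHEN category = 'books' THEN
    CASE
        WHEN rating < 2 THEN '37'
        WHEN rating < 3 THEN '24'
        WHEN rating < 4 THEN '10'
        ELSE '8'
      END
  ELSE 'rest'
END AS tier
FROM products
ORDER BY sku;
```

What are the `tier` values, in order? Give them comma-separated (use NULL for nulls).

sku=G10: category='auto' → outer ELSE → rest
sku=G43: category='books' → inner[ELSE] → 8
sku=G45: category='tools' → inner[price >= 138] → 27
sku=G62: category='auto' → outer ELSE → rest
sku=G66: category='food' → outer ELSE → rest
sku=G71: category='garden' → outer ELSE → rest
sku=G76: category='books' → inner[rating < 4] → 10
sku=G95: category='garden' → outer ELSE → rest
sku=G98: category='tools' → inner[price >= 167] → 45

rest, 8, 27, rest, rest, rest, 10, rest, 45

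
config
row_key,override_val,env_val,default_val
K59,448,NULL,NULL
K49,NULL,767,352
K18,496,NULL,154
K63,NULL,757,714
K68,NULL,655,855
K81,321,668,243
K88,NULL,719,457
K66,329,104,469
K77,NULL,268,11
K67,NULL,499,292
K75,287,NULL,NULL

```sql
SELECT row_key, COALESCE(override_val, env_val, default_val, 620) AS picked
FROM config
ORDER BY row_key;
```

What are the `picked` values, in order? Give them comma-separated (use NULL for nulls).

496, 767, 448, 757, 329, 499, 655, 287, 268, 321, 719

row_key=K18: override_val=496 → 496
row_key=K49: override_val=NULL, env_val=767 → 767
row_key=K59: override_val=448 → 448
row_key=K63: override_val=NULL, env_val=757 → 757
row_key=K66: override_val=329 → 329
row_key=K67: override_val=NULL, env_val=499 → 499
row_key=K68: override_val=NULL, env_val=655 → 655
row_key=K75: override_val=287 → 287
row_key=K77: override_val=NULL, env_val=268 → 268
row_key=K81: override_val=321 → 321
row_key=K88: override_val=NULL, env_val=719 → 719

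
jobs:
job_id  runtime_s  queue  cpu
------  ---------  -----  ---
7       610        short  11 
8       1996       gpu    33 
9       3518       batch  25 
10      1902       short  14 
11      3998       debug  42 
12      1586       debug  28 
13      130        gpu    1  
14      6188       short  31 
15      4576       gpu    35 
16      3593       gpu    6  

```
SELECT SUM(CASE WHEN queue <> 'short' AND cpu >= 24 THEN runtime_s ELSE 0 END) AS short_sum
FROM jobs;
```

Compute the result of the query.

15674

job_id=7: ✗
job_id=8: ✓ → 1996
job_id=9: ✓ → 3518
job_id=10: ✗
job_id=11: ✓ → 3998
job_id=12: ✓ → 1586
job_id=13: ✗
job_id=14: ✗
job_id=15: ✓ → 4576
job_id=16: ✗
short_sum = 1996 + 3518 + 3998 + 1586 + 4576 = 15674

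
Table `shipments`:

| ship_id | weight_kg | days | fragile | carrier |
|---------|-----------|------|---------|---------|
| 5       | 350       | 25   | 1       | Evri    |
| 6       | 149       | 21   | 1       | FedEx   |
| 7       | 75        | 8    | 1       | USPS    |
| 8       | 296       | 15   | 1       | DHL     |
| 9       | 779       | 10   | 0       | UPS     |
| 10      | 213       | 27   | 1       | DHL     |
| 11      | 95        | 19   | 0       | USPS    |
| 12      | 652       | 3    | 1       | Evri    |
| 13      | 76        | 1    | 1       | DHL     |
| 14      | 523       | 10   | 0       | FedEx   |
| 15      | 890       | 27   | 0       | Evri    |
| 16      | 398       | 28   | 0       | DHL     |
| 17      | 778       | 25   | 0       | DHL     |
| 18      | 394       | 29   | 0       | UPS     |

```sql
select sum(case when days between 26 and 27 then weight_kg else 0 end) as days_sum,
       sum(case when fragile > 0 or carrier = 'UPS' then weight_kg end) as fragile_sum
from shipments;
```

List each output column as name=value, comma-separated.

days_sum=1103, fragile_sum=2984

[days_sum: days between 26 and 27]
ship_id=5: ✗
ship_id=6: ✗
ship_id=7: ✗
ship_id=8: ✗
ship_id=9: ✗
ship_id=10: ✓ → 213
ship_id=11: ✗
ship_id=12: ✗
ship_id=13: ✗
ship_id=14: ✗
ship_id=15: ✓ → 890
ship_id=16: ✗
ship_id=17: ✗
ship_id=18: ✗
days_sum = 213 + 890 = 1103
—
[fragile_sum: fragile > 0 or carrier = 'UPS']
ship_id=5: ✓ → 350
ship_id=6: ✓ → 149
ship_id=7: ✓ → 75
ship_id=8: ✓ → 296
ship_id=9: ✓ → 779
ship_id=10: ✓ → 213
ship_id=11: ✗
ship_id=12: ✓ → 652
ship_id=13: ✓ → 76
ship_id=14: ✗
ship_id=15: ✗
ship_id=16: ✗
ship_id=17: ✗
ship_id=18: ✓ → 394
fragile_sum = 350 + 149 + 75 + 296 + 779 + 213 + 652 + 76 + 394 = 2984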